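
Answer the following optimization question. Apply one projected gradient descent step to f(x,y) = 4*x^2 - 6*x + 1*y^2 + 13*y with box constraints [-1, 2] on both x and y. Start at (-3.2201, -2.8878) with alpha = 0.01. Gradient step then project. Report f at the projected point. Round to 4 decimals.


Step 1: Compute gradient at (-3.2201, -2.8878).
grad_x = 2*4*-3.2201 - 6 = -31.7608
grad_y = 2*1*-2.8878 + 13 = 7.2244
Step 2: Gradient step.
x_raw = -3.2201 - 0.01*-31.7608 = -2.9025
y_raw = -2.8878 - 0.01*7.2244 = -2.96
Step 3: Project onto [-1, 2].
x_proj = clip(-2.9025) = -1.0
y_proj = clip(-2.96) = -1.0
Step 4: Evaluate f.
f(-1.0, -1.0) = -2.0


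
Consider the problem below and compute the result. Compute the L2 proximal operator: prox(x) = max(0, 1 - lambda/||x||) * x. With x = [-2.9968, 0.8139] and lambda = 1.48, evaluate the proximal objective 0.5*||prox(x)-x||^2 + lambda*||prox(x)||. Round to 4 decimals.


Step 1: Compute ||x||.
||x|| = 3.1054
Step 2: Compute scaling factor.
scale = max(0, 1 - 1.48/3.1054) = 0.5234
Step 3: prox(x) = [-1.5685, 0.426]
||prox(x)|| = 1.6254
Step 4: Proximal objective.
0.5*||prox-x||^2 = 1.0952
lambda*||prox|| = 2.4056
Total = 3.5007


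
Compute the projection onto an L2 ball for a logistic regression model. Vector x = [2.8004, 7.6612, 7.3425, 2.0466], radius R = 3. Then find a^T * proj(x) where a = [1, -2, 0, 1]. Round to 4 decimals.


Step 1: Compute ||x|| (intermediates to 6 decimals).
||x|| = sqrt(2.8004^2 + 7.6612^2 + 7.3425^2 + 2.0466^2) = 11.164099
Step 2: Project.
Since ||x|| > R, scale = R/||x|| = 3/11.164099 = 0.268719, proj(x) = scale * x
proj(x) = [0.752521, 2.05871, 1.973069, 0.54996]
Step 3: Dot product.
a^T * proj(x) = 1*0.752521 - 2*2.05871 + 0*1.973069 + 1*0.54996 = -2.8149


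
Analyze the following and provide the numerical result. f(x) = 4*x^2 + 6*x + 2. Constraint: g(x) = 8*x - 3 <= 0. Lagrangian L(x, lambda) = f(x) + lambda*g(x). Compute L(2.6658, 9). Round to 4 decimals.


Step 1: Evaluate f(x).
f(2.6658) = 4*2.6658^2 + 6*2.6658 + 2 = 46.4208
Step 2: Evaluate g(x).
g(2.6658) = 8*2.6658 - 3 = 18.3264
Step 3: Compute Lagrangian.
L = 46.4208 + 9*18.3264 = 211.3584


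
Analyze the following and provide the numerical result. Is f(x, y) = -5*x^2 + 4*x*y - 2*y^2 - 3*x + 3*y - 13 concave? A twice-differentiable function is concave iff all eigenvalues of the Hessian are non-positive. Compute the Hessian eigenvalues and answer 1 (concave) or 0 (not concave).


The Hessian of f(x,y) = -5*x^2 + 4*x*y - 2*y^2 - 3*x + 3*y - 13 is:
H = [[-10, 4], [4, -4]]
Trace = -10 - 4 = -14
Determinant = -10*-4 - (4)^2 = 24
Discriminant = (-14)^2 - 4*24 = 100.0
Eigenvalues: lambda_1 = -12.0, lambda_2 = -2.0
The function is concave.

1


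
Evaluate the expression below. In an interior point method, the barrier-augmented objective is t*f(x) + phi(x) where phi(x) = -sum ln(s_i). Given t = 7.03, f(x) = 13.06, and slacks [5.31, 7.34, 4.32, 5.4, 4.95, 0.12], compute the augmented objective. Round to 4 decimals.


Step 1: Compute log-barrier.
ln values: [1.6696, 1.9933, 1.4633, 1.6864, 1.5994, -2.1203]
phi = -(1.6696 + 1.9933 + 1.4633 + 1.6864 + 1.5994 - 2.1203) = -6.2917
Step 2: Compute augmented objective.
t*f(x) = 7.03*13.06 = 91.8118
Total = 91.8118 - 6.2917 = 85.5201


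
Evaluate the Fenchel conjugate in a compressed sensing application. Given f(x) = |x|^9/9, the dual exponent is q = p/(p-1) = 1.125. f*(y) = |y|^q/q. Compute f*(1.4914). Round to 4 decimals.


The conjugate exponent q satisfies 1/p + 1/q = 1.
p = 9, so q = 9/(9 - 1) = 1.125
|y|^q = 1.4914^1.125 = 1.5678
f*(1.4914) = 1.5678 / 1.125 = 1.3936


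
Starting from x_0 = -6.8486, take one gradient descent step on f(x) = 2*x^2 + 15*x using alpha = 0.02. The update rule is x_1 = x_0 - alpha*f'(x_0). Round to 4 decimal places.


We compute the gradient at x_0 and apply the update.
f'(x) = 4*x + 15
f'(-6.8486) = 4*-6.8486 + 15 = -12.3944
x_1 = -6.8486 - 0.02*-12.3944 = -6.6007


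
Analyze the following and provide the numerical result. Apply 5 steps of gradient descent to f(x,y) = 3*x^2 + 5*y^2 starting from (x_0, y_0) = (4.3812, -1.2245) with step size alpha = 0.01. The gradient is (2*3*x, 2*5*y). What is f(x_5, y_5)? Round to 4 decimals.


Gradient descent on f(x,y) = 3*x^2 + 5*y^2.
Starting point: (4.3812, -1.2245), alpha = 0.01
Step 1: grad_x = 2*3*4.3812 = 26.2872, grad_y = 2*5*-1.2245 = -12.245
  x_1 = 4.3812 - 0.01*26.2872 = 4.1183
  y_1 = -1.2245 - 0.01*-12.245 = -1.1021
Step 2: grad_x = 2*3*4.1183 = 24.71, grad_y = 2*5*-1.1021 = -11.0205
  x_2 = 4.1183 - 0.01*24.71 = 3.8712
  y_2 = -1.1021 - 0.01*-11.0205 = -0.9918
Step 3: grad_x = 2*3*3.8712 = 23.2274, grad_y = 2*5*-0.9918 = -9.9185
  x_3 = 3.8712 - 0.01*23.2274 = 3.639
  y_3 = -0.9918 - 0.01*-9.9185 = -0.8927
Step 4: grad_x = 2*3*3.639 = 21.8337, grad_y = 2*5*-0.8927 = -8.9266
  x_4 = 3.639 - 0.01*21.8337 = 3.4206
  y_4 = -0.8927 - 0.01*-8.9266 = -0.8034
Step 5: grad_x = 2*3*3.4206 = 20.5237, grad_y = 2*5*-0.8034 = -8.0339
  x_5 = 3.4206 - 0.01*20.5237 = 3.2154
  y_5 = -0.8034 - 0.01*-8.0339 = -0.7231
f(3.2154, -0.7231) = 3*3.2154^2 + 5*(-0.7231)^2 = 33.6301


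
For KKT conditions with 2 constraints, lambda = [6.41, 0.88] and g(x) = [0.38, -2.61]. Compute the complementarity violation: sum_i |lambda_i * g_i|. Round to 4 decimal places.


KKT complementary slackness check:
lambda_1 * g_1 = 6.41 * 0.38 = 2.4358
lambda_2 * g_2 = 0.88 * -2.61 = -2.2968
Total violation = 2.4358 + 2.2968 = 4.7326


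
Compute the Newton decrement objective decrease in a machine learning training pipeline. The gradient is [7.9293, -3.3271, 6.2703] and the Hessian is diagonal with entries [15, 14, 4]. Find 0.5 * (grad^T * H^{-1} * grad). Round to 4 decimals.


Step 1: H is diagonal, so H^(-1) * g = [0.5286, -0.2377, 1.5676].
Step 2: g^T H^(-1) g = sum_i g_i^2 / H_ii
  = (7.9293)^2/15 + (-3.3271)^2/14 + (6.2703)^2/4
  = 4.1916 + 0.7907 + 9.8292 = 14.8114
Step 3: Objective decrease = 0.5 * g^T H^(-1) g = 7.4057


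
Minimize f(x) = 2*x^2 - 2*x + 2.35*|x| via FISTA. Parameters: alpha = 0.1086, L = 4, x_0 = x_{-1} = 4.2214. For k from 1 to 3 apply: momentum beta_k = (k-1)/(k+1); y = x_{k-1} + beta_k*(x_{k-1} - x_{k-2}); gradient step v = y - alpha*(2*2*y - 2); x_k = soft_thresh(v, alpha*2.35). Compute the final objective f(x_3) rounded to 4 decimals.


FISTA on f(x) = 2*x^2 - 2*x + 2.35*|x|
L = 4, alpha = 0.1086
Iteration 1: beta = 0.0, y = 4.2214 + 0.0*(4.2214 - 4.2214) = 4.2214
  grad(y) = 14.8856, v = y - alpha*grad = 2.6048
  prox(v) = soft_thresh(2.6048, 0.2552) = 2.3496
Iteration 2: beta = 0.3333, y = 2.3496 + 0.3333*(2.3496 - 4.2214) = 1.7257
  grad(y) = 4.9027, v = y - alpha*grad = 1.1932
  prox(v) = soft_thresh(1.1932, 0.2552) = 0.938
Iteration 3: beta = 0.5, y = 0.938 + 0.5*(0.938 - 2.3496) = 0.2322
  grad(y) = -1.071, v = y - alpha*grad = 0.3486
  prox(v) = soft_thresh(0.3486, 0.2552) = 0.0934
f(x_3) = 2*0.0934^2 - 2*0.0934 + 2.35*|0.0934| = 0.0501


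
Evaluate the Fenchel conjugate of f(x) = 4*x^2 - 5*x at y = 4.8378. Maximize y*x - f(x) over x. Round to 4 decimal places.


f*(y) = sup_x {y*x - a*x^2 - b*x} = sup_x {(y-b)*x - a*x^2}
FOC: (y - b) - 2a*x = 0 => x* = (y - b)/(2a)
x* = (4.8378 + 5)/(2*4) = 1.2297
f*(4.8378) = (y-b)^2/(4a) = (4.8378 + 5)^2/(4*4)
= 96.7823/16 = 6.0489


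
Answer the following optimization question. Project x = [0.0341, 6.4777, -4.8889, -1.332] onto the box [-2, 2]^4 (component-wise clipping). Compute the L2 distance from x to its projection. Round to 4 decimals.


Project each component onto [-2, 2].
clip(0.0341) = 0.0341, clip(6.4777) = 2.0, clip(-4.8889) = -2.0, clip(-1.332) = -1.332
Projection = [0.0341, 2.0, -2.0, -1.332]
Squared diffs: [0.0, 20.0498, 8.3457, 0.0]
Distance = sqrt(28.3955) = 5.3287


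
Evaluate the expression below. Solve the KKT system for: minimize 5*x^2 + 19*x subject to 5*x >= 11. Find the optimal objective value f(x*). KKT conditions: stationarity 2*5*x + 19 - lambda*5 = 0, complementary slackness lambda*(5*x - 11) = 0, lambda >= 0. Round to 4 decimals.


Step 1: Try lambda = 0 (constraint inactive).
x_unc = -19/(2*5) = -1.9
Check: 5*-1.9 = -9.5 < 11 -- violated!
Step 2: Constraint must be active: 5*x = 11
x* = 11/5 = 2.2
lambda = (2*5*2.2 + 19)/5 = 8.2
Step 3: Compute optimal value.
f(x*) = 5*2.2^2 + 19*2.2 = 66.0


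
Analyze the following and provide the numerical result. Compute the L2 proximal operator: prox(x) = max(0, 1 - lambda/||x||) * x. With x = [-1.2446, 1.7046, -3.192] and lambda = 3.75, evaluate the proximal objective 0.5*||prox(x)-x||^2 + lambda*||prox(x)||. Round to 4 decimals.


Step 1: Compute ||x||.
||x|| = 3.8267
Step 2: Compute scaling factor.
scale = max(0, 1 - 3.75/3.8267) = 0.02
Step 3: prox(x) = [-0.0249, 0.0342, -0.064]
||prox(x)|| = 0.0767
Step 4: Proximal objective.
0.5*||prox-x||^2 = 7.0313
lambda*||prox|| = 0.2876
Total = 7.3188


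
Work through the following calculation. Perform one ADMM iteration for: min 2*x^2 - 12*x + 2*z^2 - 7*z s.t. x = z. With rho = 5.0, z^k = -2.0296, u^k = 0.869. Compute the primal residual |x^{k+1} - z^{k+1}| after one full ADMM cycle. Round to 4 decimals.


ADMM iteration with rho = 5.0, z^k = -2.0296, u^k = 0.869
Step 1: x-update.
Minimize 2*x^2 - 12*x + (5.0/2)*(x + 2.0296 + 0.869)^2
FOC: (2*2 + 5.0)*x = 12 + 5.0*(-2.0296 - 0.869)
x^{k+1} = -0.277
Step 2: z-update.
Minimize 2*z^2 - 7*z + (5.0/2)*(-0.277 - z + 0.869)^2
FOC: (2*2 + 5.0)*z = 7 + 5.0*(-0.277 + 0.869)
z^{k+1} = 1.1067
Step 3: u-update.
u^{k+1} = 0.869 - 0.277 - 1.1067 = -0.5147
Step 4: Primal residual = |-0.277 - 1.1067| = 1.3837


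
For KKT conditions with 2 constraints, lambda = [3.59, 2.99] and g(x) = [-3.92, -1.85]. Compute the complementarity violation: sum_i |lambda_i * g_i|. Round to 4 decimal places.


KKT complementary slackness check:
lambda_1 * g_1 = 3.59 * -3.92 = -14.0728
lambda_2 * g_2 = 2.99 * -1.85 = -5.5315
Total violation = 14.0728 + 5.5315 = 19.6043


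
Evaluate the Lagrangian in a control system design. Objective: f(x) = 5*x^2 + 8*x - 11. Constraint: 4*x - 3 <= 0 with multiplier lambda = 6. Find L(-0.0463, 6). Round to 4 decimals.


Step 1: Evaluate f(x).
f(-0.0463) = 5*(-0.0463)^2 + 8*(-0.0463) - 11 = -11.3597
Step 2: Evaluate g(x).
g(-0.0463) = 4*-0.0463 - 3 = -3.1852
Step 3: Compute Lagrangian.
L = -11.3597 + 6*-3.1852 = -30.4709


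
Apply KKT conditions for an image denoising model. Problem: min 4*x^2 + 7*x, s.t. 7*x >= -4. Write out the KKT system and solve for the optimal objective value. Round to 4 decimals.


Step 1: Try lambda = 0 (constraint inactive).
x_unc = -7/(2*4) = -0.875
Check: 7*-0.875 = -6.125 < -4 -- violated!
Step 2: Constraint must be active: 7*x = -4
x* = -4/7 = -0.5714 (rounded; the exact value -4/7 is used below)
lambda = (2*4*(-4/7) + 7)/7 = 0.3469
Step 3: Compute optimal value.
f(x*) = 4*(-4/7)^2 + 7*(-4/7) = -2.6939


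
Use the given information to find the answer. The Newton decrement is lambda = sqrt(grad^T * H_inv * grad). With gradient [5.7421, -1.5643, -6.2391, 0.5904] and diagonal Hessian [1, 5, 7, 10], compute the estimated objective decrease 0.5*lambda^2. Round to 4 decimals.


Step 1: H is diagonal, so H^(-1) * g = [5.7421, -0.3129, -0.8913, 0.059].
Step 2: g^T H^(-1) g = sum_i g_i^2 / H_ii
  = (5.7421)^2/1 + (-1.5643)^2/5 + (-6.2391)^2/7 + (0.5904)^2/10
  = 32.9717 + 0.4894 + 5.5609 + 0.0349 = 39.0569
Step 3: Objective decrease = 0.5 * g^T H^(-1) g = 19.5284


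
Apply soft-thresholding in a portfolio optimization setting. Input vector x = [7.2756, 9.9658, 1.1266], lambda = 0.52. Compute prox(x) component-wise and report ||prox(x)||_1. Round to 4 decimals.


Soft-thresholding with lambda = 0.52:
prox(7.2756) = sign(7.2756)*max(|7.2756| - 0.52, 0) = 6.7556
prox(9.9658) = sign(9.9658)*max(|9.9658| - 0.52, 0) = 9.4458
prox(1.1266) = sign(1.1266)*max(|1.1266| - 0.52, 0) = 0.6066
prox(x) = [6.7556, 9.4458, 0.6066]
||prox(x)||_1 = 6.7556 + 9.4458 + 0.6066 = 16.808


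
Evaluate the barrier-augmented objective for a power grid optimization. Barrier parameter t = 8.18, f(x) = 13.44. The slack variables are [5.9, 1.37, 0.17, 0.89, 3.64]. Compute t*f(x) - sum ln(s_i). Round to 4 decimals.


Step 1: Compute log-barrier.
ln values: [1.775, 0.3148, -1.772, -0.1165, 1.292]
phi = -(1.775 + 0.3148 - 1.772 - 0.1165 + 1.292) = -1.4933
Step 2: Compute augmented objective.
t*f(x) = 8.18*13.44 = 109.9392
Total = 109.9392 - 1.4933 = 108.4459


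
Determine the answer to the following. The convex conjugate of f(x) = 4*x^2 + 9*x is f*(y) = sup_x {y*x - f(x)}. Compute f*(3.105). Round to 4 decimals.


f*(y) = sup_x {y*x - a*x^2 - b*x} = sup_x {(y-b)*x - a*x^2}
FOC: (y - b) - 2a*x = 0 => x* = (y - b)/(2a)
x* = (3.105 - 9)/(2*4) = -0.7369
f*(3.105) = (y-b)^2/(4a) = (3.105 - 9)^2/(4*4)
= 34.751/16 = 2.1719


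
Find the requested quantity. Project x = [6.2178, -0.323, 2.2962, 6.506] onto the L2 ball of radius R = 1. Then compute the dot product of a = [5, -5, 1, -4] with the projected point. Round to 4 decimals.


Step 1: Compute ||x|| (intermediates to 6 decimals).
||x|| = sqrt(6.2178^2 + (-0.323)^2 + 2.2962^2 + 6.506^2) = 9.293328
Step 2: Project.
Since ||x|| > R, scale = R/||x|| = 1/9.293328 = 0.107604, proj(x) = scale * x
proj(x) = [0.66906, -0.034756, 0.24708, 0.700072]
Step 3: Dot product.
a^T * proj(x) = 5*0.66906 - 5*(-0.034756) + 1*0.24708 - 4*0.700072 = 0.9659


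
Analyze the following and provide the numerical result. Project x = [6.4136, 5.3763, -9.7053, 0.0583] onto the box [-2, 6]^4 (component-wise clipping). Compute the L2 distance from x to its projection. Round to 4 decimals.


Project each component onto [-2, 6].
clip(6.4136) = 6.0, clip(5.3763) = 5.3763, clip(-9.7053) = -2.0, clip(0.0583) = 0.0583
Projection = [6.0, 5.3763, -2.0, 0.0583]
Squared diffs: [0.1711, 0.0, 59.3716, 0.0]
Distance = sqrt(59.5427) = 7.7164


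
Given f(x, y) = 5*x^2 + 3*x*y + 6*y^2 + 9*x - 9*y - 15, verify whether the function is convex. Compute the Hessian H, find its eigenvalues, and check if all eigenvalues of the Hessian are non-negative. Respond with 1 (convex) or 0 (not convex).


The Hessian of f(x,y) = 5*x^2 + 3*x*y + 6*y^2 + 9*x - 9*y - 15 is:
H = [[10, 3], [3, 12]]
Trace = 10 + 12 = 22
Determinant = 10*12 - (3)^2 = 111
Discriminant = (22)^2 - 4*111 = 40.0
Eigenvalues: lambda_1 = 7.8377, lambda_2 = 14.1623
The function is convex.

1


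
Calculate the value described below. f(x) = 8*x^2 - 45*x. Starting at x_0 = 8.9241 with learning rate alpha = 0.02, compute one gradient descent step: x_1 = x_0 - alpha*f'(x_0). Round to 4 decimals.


We compute the gradient at x_0 and apply the update.
f'(x) = 16*x - 45
f'(8.9241) = 16*8.9241 - 45 = 97.7856
x_1 = 8.9241 - 0.02*97.7856 = 6.9684


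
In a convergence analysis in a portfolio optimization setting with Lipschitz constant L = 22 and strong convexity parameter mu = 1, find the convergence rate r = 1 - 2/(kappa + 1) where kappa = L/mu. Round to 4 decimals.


Step 1: Compute the condition number.
kappa = L/mu = 22/1 = 22.0
Step 2: Compute the convergence rate.
r = 1 - 2/(kappa + 1) = 1 - 2*mu/(L + mu) = (L - mu)/(L + mu) = 21/23 = 0.913


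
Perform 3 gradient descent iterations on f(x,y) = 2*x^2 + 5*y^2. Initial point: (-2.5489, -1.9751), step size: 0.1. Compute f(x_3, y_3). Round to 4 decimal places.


Gradient descent on f(x,y) = 2*x^2 + 5*y^2.
Starting point: (-2.5489, -1.9751), alpha = 0.1
Step 1: grad_x = 2*2*-2.5489 = -10.1956, grad_y = 2*5*-1.9751 = -19.751
  x_1 = -2.5489 - 0.1*-10.1956 = -1.5293
  y_1 = -1.9751 - 0.1*-19.751 = 0.0
Step 2: grad_x = 2*2*-1.5293 = -6.1174, grad_y = 2*5*0.0 = 0.0
  x_2 = -1.5293 - 0.1*-6.1174 = -0.9176
  y_2 = 0.0 - 0.1*0.0 = 0.0
Step 3: grad_x = 2*2*-0.9176 = -3.6704, grad_y = 2*5*0.0 = 0.0
  x_3 = -0.9176 - 0.1*-3.6704 = -0.5506
  y_3 = 0.0 - 0.1*0.0 = 0.0
f(-0.5506, 0.0) = 2*(-0.5506)^2 + 5*0.0^2 = 0.6062


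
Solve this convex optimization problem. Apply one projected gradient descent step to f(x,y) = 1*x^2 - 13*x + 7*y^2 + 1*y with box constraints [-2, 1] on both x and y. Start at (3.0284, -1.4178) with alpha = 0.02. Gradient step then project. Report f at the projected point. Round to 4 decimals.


Step 1: Compute gradient at (3.0284, -1.4178).
grad_x = 2*1*3.0284 - 13 = -6.9432
grad_y = 2*7*-1.4178 + 1 = -18.8492
Step 2: Gradient step.
x_raw = 3.0284 - 0.02*-6.9432 = 3.1673
y_raw = -1.4178 - 0.02*-18.8492 = -1.0408
Step 3: Project onto [-2, 1].
x_proj = clip(3.1673) = 1.0
y_proj = clip(-1.0408) = -1.0408
Step 4: Evaluate f.
f(1.0, -1.0408) = -5.4577


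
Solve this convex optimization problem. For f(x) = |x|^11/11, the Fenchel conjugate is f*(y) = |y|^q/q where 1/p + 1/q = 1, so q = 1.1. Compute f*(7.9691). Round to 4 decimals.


The conjugate exponent q satisfies 1/p + 1/q = 1.
p = 11, so q = 11/(11 - 1) = 1.1
|y|^q = 7.9691^1.1 = 9.8073
f*(7.9691) = 9.8073 / 1.1 = 8.9157


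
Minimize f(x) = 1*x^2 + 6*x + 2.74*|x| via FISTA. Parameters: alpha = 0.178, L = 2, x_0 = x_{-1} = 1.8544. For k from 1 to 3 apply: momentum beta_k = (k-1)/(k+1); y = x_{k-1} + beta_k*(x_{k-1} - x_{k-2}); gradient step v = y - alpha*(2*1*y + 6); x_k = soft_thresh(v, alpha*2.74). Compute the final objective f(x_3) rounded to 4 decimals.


FISTA on f(x) = 1*x^2 + 6*x + 2.74*|x|
L = 2, alpha = 0.178
Iteration 1: beta = 0.0, y = 1.8544 + 0.0*(1.8544 - 1.8544) = 1.8544
  grad(y) = 9.7088, v = y - alpha*grad = 0.1262
  prox(v) = soft_thresh(0.1262, 0.4877) = 0.0
Iteration 2: beta = 0.3333, y = 0.0 + 0.3333*(0.0 - 1.8544) = -0.6181
  grad(y) = 4.7637, v = y - alpha*grad = -1.4661
  prox(v) = soft_thresh(-1.4661, 0.4877) = -0.9784
Iteration 3: beta = 0.5, y = -0.9784 + 0.5*(-0.9784 - 0.0) = -1.4675
  grad(y) = 3.0649, v = y - alpha*grad = -2.0131
  prox(v) = soft_thresh(-2.0131, 0.4877) = -1.5254
f(x_3) = 1*(-1.5254)^2 + 6*(-1.5254) + 2.74*|-1.5254| = -2.646


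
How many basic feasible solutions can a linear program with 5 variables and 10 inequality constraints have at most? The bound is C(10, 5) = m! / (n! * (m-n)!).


Each vertex corresponds to some choice of n active constraints out of m, so the number of vertices is at most C(m, n) = m! / (n!(m-n)!).
m = 10, n = 5
Numerator: 10 * 9 * 8 * 7 * 6
Denominator: 5! = 120
C(10, 5) = 252


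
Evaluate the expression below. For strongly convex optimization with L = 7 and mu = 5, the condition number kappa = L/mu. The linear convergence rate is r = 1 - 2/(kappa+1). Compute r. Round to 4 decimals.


Step 1: Compute the condition number.
kappa = L/mu = 7/5 = 1.4
Step 2: Compute the convergence rate.
r = 1 - 2/(kappa + 1) = 1 - 2*mu/(L + mu) = (L - mu)/(L + mu) = 2/12 = 0.1667


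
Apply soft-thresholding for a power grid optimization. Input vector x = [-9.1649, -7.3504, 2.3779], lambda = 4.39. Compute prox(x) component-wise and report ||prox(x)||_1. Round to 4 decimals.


Soft-thresholding with lambda = 4.39:
prox(-9.1649) = sign(-9.1649)*max(|-9.1649| - 4.39, 0) = -4.7749
prox(-7.3504) = sign(-7.3504)*max(|-7.3504| - 4.39, 0) = -2.9604
prox(2.3779) = sign(2.3779)*max(|2.3779| - 4.39, 0) = 0.0
prox(x) = [-4.7749, -2.9604, 0.0]
||prox(x)||_1 = 4.7749 + 2.9604 + 0.0 = 7.7353


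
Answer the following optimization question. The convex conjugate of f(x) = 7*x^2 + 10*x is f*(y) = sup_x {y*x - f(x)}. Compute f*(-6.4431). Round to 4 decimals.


f*(y) = sup_x {y*x - a*x^2 - b*x} = sup_x {(y-b)*x - a*x^2}
FOC: (y - b) - 2a*x = 0 => x* = (y - b)/(2a)
x* = (-6.4431 - 10)/(2*7) = -1.1745
f*(-6.4431) = (y-b)^2/(4a) = (-6.4431 - 10)^2/(4*7)
= 270.3755/28 = 9.6563


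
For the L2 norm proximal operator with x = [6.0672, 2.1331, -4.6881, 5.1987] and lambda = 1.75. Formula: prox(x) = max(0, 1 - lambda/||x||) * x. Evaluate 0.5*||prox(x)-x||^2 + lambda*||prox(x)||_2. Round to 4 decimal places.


Step 1: Compute ||x||.
||x|| = 9.5061
Step 2: Compute scaling factor.
scale = max(0, 1 - 1.75/9.5061) = 0.8159
Step 3: prox(x) = [4.9503, 1.7404, -3.8251, 4.2417]
||prox(x)|| = 7.7561
Step 4: Proximal objective.
0.5*||prox-x||^2 = 1.5313
lambda*||prox|| = 13.5732
Total = 15.1044


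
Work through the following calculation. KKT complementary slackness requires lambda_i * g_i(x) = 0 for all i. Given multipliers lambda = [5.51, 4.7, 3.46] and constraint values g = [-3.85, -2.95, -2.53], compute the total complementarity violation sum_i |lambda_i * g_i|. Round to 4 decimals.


KKT complementary slackness check:
lambda_1 * g_1 = 5.51 * -3.85 = -21.2135
lambda_2 * g_2 = 4.7 * -2.95 = -13.865
lambda_3 * g_3 = 3.46 * -2.53 = -8.7538
Total violation = 21.2135 + 13.865 + 8.7538 = 43.8323


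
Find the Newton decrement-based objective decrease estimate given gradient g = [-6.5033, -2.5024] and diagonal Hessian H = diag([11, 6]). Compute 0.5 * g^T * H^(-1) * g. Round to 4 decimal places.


Step 1: H is diagonal, so H^(-1) * g = [-0.5912, -0.4171].
Step 2: g^T H^(-1) g = sum_i g_i^2 / H_ii
  = (-6.5033)^2/11 + (-2.5024)^2/6
  = 3.8448 + 1.0437 = 4.8885
Step 3: Objective decrease = 0.5 * g^T H^(-1) g = 2.4442


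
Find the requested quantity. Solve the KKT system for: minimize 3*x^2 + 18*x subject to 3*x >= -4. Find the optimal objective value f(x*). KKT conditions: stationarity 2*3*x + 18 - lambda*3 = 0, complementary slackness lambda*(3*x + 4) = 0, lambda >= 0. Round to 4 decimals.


Step 1: Try lambda = 0 (constraint inactive).
x_unc = -18/(2*3) = -3.0
Check: 3*-3.0 = -9.0 < -4 -- violated!
Step 2: Constraint must be active: 3*x = -4
x* = -4/3 = -1.3333 (rounded; the exact value -4/3 is used below)
lambda = (2*3*(-4/3) + 18)/3 = 3.3333
Step 3: Compute optimal value.
f(x*) = 3*(-4/3)^2 + 18*(-4/3) = -18.6667


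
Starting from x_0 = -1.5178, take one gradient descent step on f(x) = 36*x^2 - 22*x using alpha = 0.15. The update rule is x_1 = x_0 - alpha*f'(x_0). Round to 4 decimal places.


We compute the gradient at x_0 and apply the update.
f'(x) = 72*x - 22
f'(-1.5178) = 72*-1.5178 - 22 = -131.2816
x_1 = -1.5178 - 0.15*-131.2816 = 18.1744


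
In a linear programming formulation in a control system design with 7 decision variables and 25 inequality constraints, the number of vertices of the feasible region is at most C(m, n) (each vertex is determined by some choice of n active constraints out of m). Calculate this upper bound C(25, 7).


Each vertex corresponds to some choice of n active constraints out of m, so the number of vertices is at most C(m, n) = m! / (n!(m-n)!).
m = 25, n = 7
Numerator: 25 * 24 * 23 * 22 * 21 * 20 * 19
Denominator: 7! = 5040
C(25, 7) = 480700


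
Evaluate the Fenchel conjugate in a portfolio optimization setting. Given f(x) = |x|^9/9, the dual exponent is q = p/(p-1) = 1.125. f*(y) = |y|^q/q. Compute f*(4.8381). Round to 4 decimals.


The conjugate exponent q satisfies 1/p + 1/q = 1.
p = 9, so q = 9/(9 - 1) = 1.125
|y|^q = 4.8381^1.125 = 5.892
f*(4.8381) = 5.892 / 1.125 = 5.2373


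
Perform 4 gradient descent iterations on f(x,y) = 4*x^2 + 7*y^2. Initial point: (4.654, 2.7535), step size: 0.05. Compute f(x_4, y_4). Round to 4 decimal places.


Gradient descent on f(x,y) = 4*x^2 + 7*y^2.
Starting point: (4.654, 2.7535), alpha = 0.05
Step 1: grad_x = 2*4*4.654 = 37.232, grad_y = 2*7*2.7535 = 38.549
  x_1 = 4.654 - 0.05*37.232 = 2.7924
  y_1 = 2.7535 - 0.05*38.549 = 0.8261
Step 2: grad_x = 2*4*2.7924 = 22.3392, grad_y = 2*7*0.8261 = 11.5647
  x_2 = 2.7924 - 0.05*22.3392 = 1.6754
  y_2 = 0.8261 - 0.05*11.5647 = 0.2478
Step 3: grad_x = 2*4*1.6754 = 13.4035, grad_y = 2*7*0.2478 = 3.4694
  x_3 = 1.6754 - 0.05*13.4035 = 1.0053
  y_3 = 0.2478 - 0.05*3.4694 = 0.0743
Step 4: grad_x = 2*4*1.0053 = 8.0421, grad_y = 2*7*0.0743 = 1.0408
  x_4 = 1.0053 - 0.05*8.0421 = 0.6032
  y_4 = 0.0743 - 0.05*1.0408 = 0.0223
f(0.6032, 0.0223) = 4*0.6032^2 + 7*0.0223^2 = 1.4587


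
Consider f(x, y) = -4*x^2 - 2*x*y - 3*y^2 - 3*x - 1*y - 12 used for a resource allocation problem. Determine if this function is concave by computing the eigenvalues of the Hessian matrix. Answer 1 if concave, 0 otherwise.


The Hessian of f(x,y) = -4*x^2 - 2*x*y - 3*y^2 - 3*x - 1*y - 12 is:
H = [[-8, -2], [-2, -6]]
Trace = -8 - 6 = -14
Determinant = -8*-6 - (-2)^2 = 44
Discriminant = (-14)^2 - 4*44 = 20.0
Eigenvalues: lambda_1 = -9.2361, lambda_2 = -4.7639
The function is concave.

1


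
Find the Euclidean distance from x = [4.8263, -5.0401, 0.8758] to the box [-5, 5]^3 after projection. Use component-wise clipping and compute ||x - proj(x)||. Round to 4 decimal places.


Project each component onto [-5, 5].
clip(4.8263) = 4.8263, clip(-5.0401) = -5.0, clip(0.8758) = 0.8758
Projection = [4.8263, -5.0, 0.8758]
Squared diffs: [0.0, 0.0016, 0.0]
Distance = sqrt(0.0016) = 0.0401


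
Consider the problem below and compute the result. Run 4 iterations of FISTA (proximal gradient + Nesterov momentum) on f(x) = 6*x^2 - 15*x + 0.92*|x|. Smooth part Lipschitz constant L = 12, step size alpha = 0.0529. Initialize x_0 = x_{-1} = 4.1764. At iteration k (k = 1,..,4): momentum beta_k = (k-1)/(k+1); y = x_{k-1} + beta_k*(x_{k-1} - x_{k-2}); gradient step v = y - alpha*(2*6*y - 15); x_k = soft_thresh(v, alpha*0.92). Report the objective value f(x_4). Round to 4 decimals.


FISTA on f(x) = 6*x^2 - 15*x + 0.92*|x|
L = 12, alpha = 0.0529
Iteration 1: beta = 0.0, y = 4.1764 + 0.0*(4.1764 - 4.1764) = 4.1764
  grad(y) = 35.1168, v = y - alpha*grad = 2.3187
  prox(v) = soft_thresh(2.3187, 0.0487) = 2.2701
Iteration 2: beta = 0.3333, y = 2.2701 + 0.3333*(2.2701 - 4.1764) = 1.6346
  grad(y) = 4.6153, v = y - alpha*grad = 1.3905
  prox(v) = soft_thresh(1.3905, 0.0487) = 1.3418
Iteration 3: beta = 0.5, y = 1.3418 + 0.5*(1.3418 - 2.2701) = 0.8777
  grad(y) = -4.4681, v = y - alpha*grad = 1.114
  prox(v) = soft_thresh(1.114, 0.0487) = 1.0654
Iteration 4: beta = 0.6, y = 1.0654 + 0.6*(1.0654 - 1.3418) = 0.8995
  grad(y) = -4.2061, v = y - alpha*grad = 1.122
  prox(v) = soft_thresh(1.122, 0.0487) = 1.0733
f(x_4) = 6*1.0733^2 - 15*1.0733 + 0.92*|1.0733| = -8.2003


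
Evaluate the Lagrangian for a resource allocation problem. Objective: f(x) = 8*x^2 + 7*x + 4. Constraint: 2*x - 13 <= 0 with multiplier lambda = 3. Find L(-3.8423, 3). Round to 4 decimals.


Step 1: Evaluate f(x).
f(-3.8423) = 8*(-3.8423)^2 + 7*(-3.8423) + 4 = 95.2101
Step 2: Evaluate g(x).
g(-3.8423) = 2*-3.8423 - 13 = -20.6846
Step 3: Compute Lagrangian.
L = 95.2101 + 3*-20.6846 = 33.1563


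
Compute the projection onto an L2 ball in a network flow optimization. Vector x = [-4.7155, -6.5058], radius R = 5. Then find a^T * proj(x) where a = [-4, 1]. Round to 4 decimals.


Step 1: Compute ||x|| (intermediates to 6 decimals).
||x|| = sqrt((-4.7155)^2 + (-6.5058)^2) = 8.035009
Step 2: Project.
Since ||x|| > R, scale = R/||x|| = 5/8.035009 = 0.622277, proj(x) = scale * x
proj(x) = [-2.934347, -4.04841]
Step 3: Dot product.
a^T * proj(x) = -4*(-2.934347) + 1*(-4.04841) = 7.689


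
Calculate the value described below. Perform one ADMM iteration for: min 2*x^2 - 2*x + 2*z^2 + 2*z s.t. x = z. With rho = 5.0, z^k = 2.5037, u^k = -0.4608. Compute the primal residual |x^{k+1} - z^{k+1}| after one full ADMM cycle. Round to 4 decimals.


ADMM iteration with rho = 5.0, z^k = 2.5037, u^k = -0.4608
Step 1: x-update.
Minimize 2*x^2 - 2*x + (5.0/2)*(x - 2.5037 - 0.4608)^2
FOC: (2*2 + 5.0)*x = 2 + 5.0*(2.5037 + 0.4608)
x^{k+1} = 1.8692
Step 2: z-update.
Minimize 2*z^2 + 2*z + (5.0/2)*(1.8692 - z - 0.4608)^2
FOC: (2*2 + 5.0)*z = -2 + 5.0*(1.8692 - 0.4608)
z^{k+1} = 0.5602
Step 3: u-update.
u^{k+1} = -0.4608 + 1.8692 - 0.5602 = 0.8482
Step 4: Primal residual = |1.8692 - 0.5602| = 1.309


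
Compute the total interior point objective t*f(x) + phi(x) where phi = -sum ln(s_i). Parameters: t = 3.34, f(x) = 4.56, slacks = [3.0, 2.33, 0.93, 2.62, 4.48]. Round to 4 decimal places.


Step 1: Compute log-barrier.
ln values: [1.0986, 0.8459, -0.0726, 0.9632, 1.4996]
phi = -(1.0986 + 0.8459 - 0.0726 + 0.9632 + 1.4996) = -4.3347
Step 2: Compute augmented objective.
t*f(x) = 3.34*4.56 = 15.2304
Total = 15.2304 - 4.3347 = 10.8957


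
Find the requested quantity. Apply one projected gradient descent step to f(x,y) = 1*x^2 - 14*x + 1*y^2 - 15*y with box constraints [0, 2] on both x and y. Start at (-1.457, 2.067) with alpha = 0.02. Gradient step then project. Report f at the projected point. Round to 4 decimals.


Step 1: Compute gradient at (-1.457, 2.067).
grad_x = 2*1*-1.457 - 14 = -16.914
grad_y = 2*1*2.067 - 15 = -10.866
Step 2: Gradient step.
x_raw = -1.457 - 0.02*-16.914 = -1.1187
y_raw = 2.067 - 0.02*-10.866 = 2.2843
Step 3: Project onto [0, 2].
x_proj = clip(-1.1187) = 0.0
y_proj = clip(2.2843) = 2.0
Step 4: Evaluate f.
f(0.0, 2.0) = -26.0


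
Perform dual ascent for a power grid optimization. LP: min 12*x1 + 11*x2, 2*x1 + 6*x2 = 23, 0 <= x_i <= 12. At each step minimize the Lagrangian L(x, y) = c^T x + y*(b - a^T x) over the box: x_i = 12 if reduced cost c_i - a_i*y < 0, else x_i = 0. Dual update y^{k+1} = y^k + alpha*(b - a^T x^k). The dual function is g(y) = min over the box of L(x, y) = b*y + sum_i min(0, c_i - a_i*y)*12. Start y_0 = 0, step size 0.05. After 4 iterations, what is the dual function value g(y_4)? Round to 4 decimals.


Dual ascent for LP: min 12*x1 + 11*x2, 2*x1 + 6*x2 = 23, 0 <= x_i <= 12
Step 1: y^k = 0.0, reduced costs: (12.0, 11.0)
  x^k = (0.0, 0.0), subgradient = b - a^T x = 23.0
  y^{k+1} = 0.0 + 0.05*23.0 = 1.15
Step 2: y^k = 1.15, reduced costs: (9.7, 4.1)
  x^k = (0.0, 0.0), subgradient = b - a^T x = 23.0
  y^{k+1} = 1.15 + 0.05*23.0 = 2.3
Step 3: y^k = 2.3, reduced costs: (7.4, -2.8)
  x^k = (0.0, 12.0), subgradient = b - a^T x = -49.0
  y^{k+1} = 2.3 + 0.05*-49.0 = -0.15
Step 4: y^k = -0.15, reduced costs: (12.3, 11.9)
  x^k = (0.0, 0.0), subgradient = b - a^T x = 23.0
  y^{k+1} = -0.15 + 0.05*23.0 = 1.0
Dual objective at y_4 = 1.0: reduced costs (10.0, 5.0), box minimizer x = (0.0, 0.0)
g(y_4) = b*y + (c1 - a1*y)*x1 + (c2 - a2*y)*x2 = 23*1.0 + 10.0*0.0 + 5.0*0.0 = 23.0 + 0.0 + 0.0 = 23.0


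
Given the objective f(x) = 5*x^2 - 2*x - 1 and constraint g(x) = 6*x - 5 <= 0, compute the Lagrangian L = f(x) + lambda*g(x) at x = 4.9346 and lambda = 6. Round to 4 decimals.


Step 1: Evaluate f(x).
f(4.9346) = 5*4.9346^2 - 2*4.9346 - 1 = 110.8822
Step 2: Evaluate g(x).
g(4.9346) = 6*4.9346 - 5 = 24.6076
Step 3: Compute Lagrangian.
L = 110.8822 + 6*24.6076 = 258.5278


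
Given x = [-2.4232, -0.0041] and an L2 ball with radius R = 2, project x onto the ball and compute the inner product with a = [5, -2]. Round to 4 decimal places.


Step 1: Compute ||x|| (intermediates to 6 decimals).
||x|| = sqrt((-2.4232)^2 + (-0.0041)^2) = 2.423203
Step 2: Project.
Since ||x|| > R, scale = R/||x|| = 2/2.423203 = 0.825354, proj(x) = scale * x
proj(x) = [-1.999998, -0.003384]
Step 3: Dot product.
a^T * proj(x) = 5*(-1.999998) - 2*(-0.003384) = -9.9932


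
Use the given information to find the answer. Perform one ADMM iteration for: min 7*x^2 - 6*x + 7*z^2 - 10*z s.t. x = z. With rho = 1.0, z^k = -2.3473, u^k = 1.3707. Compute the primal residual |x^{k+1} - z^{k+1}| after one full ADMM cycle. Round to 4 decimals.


ADMM iteration with rho = 1.0, z^k = -2.3473, u^k = 1.3707
Step 1: x-update.
Minimize 7*x^2 - 6*x + (1.0/2)*(x + 2.3473 + 1.3707)^2
FOC: (2*7 + 1.0)*x = 6 + 1.0*(-2.3473 - 1.3707)
x^{k+1} = 0.1521
Step 2: z-update.
Minimize 7*z^2 - 10*z + (1.0/2)*(0.1521 - z + 1.3707)^2
FOC: (2*7 + 1.0)*z = 10 + 1.0*(0.1521 + 1.3707)
z^{k+1} = 0.7682
Step 3: u-update.
u^{k+1} = 1.3707 + 0.1521 - 0.7682 = 0.7546
Step 4: Primal residual = |0.1521 - 0.7682| = 0.6161


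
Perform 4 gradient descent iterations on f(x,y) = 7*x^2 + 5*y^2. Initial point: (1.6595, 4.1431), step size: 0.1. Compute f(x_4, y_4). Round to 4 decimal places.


Gradient descent on f(x,y) = 7*x^2 + 5*y^2.
Starting point: (1.6595, 4.1431), alpha = 0.1
Step 1: grad_x = 2*7*1.6595 = 23.233, grad_y = 2*5*4.1431 = 41.431
  x_1 = 1.6595 - 0.1*23.233 = -0.6638
  y_1 = 4.1431 - 0.1*41.431 = 0.0
Step 2: grad_x = 2*7*-0.6638 = -9.2932, grad_y = 2*5*0.0 = 0.0
  x_2 = -0.6638 - 0.1*-9.2932 = 0.2655
  y_2 = 0.0 - 0.1*0.0 = 0.0
Step 3: grad_x = 2*7*0.2655 = 3.7173, grad_y = 2*5*0.0 = 0.0
  x_3 = 0.2655 - 0.1*3.7173 = -0.1062
  y_3 = 0.0 - 0.1*0.0 = 0.0
Step 4: grad_x = 2*7*-0.1062 = -1.4869, grad_y = 2*5*0.0 = 0.0
  x_4 = -0.1062 - 0.1*-1.4869 = 0.0425
  y_4 = 0.0 - 0.1*0.0 = 0.0
f(0.0425, 0.0) = 7*0.0425^2 + 5*0.0^2 = 0.0126


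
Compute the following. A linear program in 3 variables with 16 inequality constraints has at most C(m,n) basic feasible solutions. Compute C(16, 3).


Each vertex corresponds to some choice of n active constraints out of m, so the number of vertices is at most C(m, n) = m! / (n!(m-n)!).
m = 16, n = 3
Numerator: 16 * 15 * 14
Denominator: 3! = 6
C(16, 3) = 560


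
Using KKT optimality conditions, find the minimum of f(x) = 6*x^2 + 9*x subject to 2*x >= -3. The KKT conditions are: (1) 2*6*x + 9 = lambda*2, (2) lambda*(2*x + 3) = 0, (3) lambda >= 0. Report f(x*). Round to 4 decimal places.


Step 1: Try lambda = 0 (constraint inactive).
Stationarity: 2*6*x + 9 = 0
x* = -9/(2*6) = -0.75
Check constraint: 2*-0.75 = -1.5 >= -3 -- satisfied.
Step 2: Compute optimal value.
f(x*) = 6*(-0.75)^2 + 9*(-0.75) = -3.375


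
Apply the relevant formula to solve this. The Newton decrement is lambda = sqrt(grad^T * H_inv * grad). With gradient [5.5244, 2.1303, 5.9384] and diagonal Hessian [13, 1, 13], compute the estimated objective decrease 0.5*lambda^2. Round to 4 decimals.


Step 1: H is diagonal, so H^(-1) * g = [0.425, 2.1303, 0.4568].
Step 2: g^T H^(-1) g = sum_i g_i^2 / H_ii
  = (5.5244)^2/13 + (2.1303)^2/1 + (5.9384)^2/13
  = 2.3476 + 4.5382 + 2.7127 = 9.5985
Step 3: Objective decrease = 0.5 * g^T H^(-1) g = 4.7992


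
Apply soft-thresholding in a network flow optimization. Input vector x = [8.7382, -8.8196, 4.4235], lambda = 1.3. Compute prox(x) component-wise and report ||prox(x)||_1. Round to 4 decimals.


Soft-thresholding with lambda = 1.3:
prox(8.7382) = sign(8.7382)*max(|8.7382| - 1.3, 0) = 7.4382
prox(-8.8196) = sign(-8.8196)*max(|-8.8196| - 1.3, 0) = -7.5196
prox(4.4235) = sign(4.4235)*max(|4.4235| - 1.3, 0) = 3.1235
prox(x) = [7.4382, -7.5196, 3.1235]
||prox(x)||_1 = 7.4382 + 7.5196 + 3.1235 = 18.0813


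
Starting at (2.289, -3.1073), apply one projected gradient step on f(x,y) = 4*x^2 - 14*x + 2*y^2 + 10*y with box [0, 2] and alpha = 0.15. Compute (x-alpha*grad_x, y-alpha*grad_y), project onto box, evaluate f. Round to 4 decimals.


Step 1: Compute gradient at (2.289, -3.1073).
grad_x = 2*4*2.289 - 14 = 4.312
grad_y = 2*2*-3.1073 + 10 = -2.4292
Step 2: Gradient step.
x_raw = 2.289 - 0.15*4.312 = 1.6422
y_raw = -3.1073 - 0.15*-2.4292 = -2.7429
Step 3: Project onto [0, 2].
x_proj = clip(1.6422) = 1.6422
y_proj = clip(-2.7429) = 0.0
Step 4: Evaluate f.
f(1.6422, 0.0) = -12.2035


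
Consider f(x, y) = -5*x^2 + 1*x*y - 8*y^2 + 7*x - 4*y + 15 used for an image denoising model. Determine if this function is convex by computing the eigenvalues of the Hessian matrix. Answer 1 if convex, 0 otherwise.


The Hessian of f(x,y) = -5*x^2 + 1*x*y - 8*y^2 + 7*x - 4*y + 15 is:
H = [[-10, 1], [1, -16]]
Trace = -10 - 16 = -26
Determinant = -10*-16 - (1)^2 = 159
Discriminant = (-26)^2 - 4*159 = 40.0
Eigenvalues: lambda_1 = -16.1623, lambda_2 = -9.8377
The function is not convex.

0


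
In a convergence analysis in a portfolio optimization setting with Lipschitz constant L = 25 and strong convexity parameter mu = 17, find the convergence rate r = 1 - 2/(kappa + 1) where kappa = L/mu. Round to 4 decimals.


Step 1: Compute the condition number.
kappa = L/mu = 25/17 = 1.4706
Step 2: Compute the convergence rate.
r = 1 - 2/(kappa + 1) = 1 - 2*mu/(L + mu) = (L - mu)/(L + mu) = 8/42 = 0.1905


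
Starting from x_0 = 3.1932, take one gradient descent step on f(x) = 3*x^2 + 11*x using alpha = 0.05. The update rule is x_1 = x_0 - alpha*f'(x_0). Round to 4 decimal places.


We compute the gradient at x_0 and apply the update.
f'(x) = 6*x + 11
f'(3.1932) = 6*3.1932 + 11 = 30.1592
x_1 = 3.1932 - 0.05*30.1592 = 1.6852


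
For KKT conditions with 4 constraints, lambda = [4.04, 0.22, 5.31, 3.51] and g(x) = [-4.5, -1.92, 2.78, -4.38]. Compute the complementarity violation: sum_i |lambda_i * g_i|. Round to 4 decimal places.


KKT complementary slackness check:
lambda_1 * g_1 = 4.04 * -4.5 = -18.18
lambda_2 * g_2 = 0.22 * -1.92 = -0.4224
lambda_3 * g_3 = 5.31 * 2.78 = 14.7618
lambda_4 * g_4 = 3.51 * -4.38 = -15.3738
Total violation = 18.18 + 0.4224 + 14.7618 + 15.3738 = 48.738


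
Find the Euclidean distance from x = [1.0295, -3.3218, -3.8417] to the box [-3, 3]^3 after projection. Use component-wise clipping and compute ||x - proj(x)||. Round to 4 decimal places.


Project each component onto [-3, 3].
clip(1.0295) = 1.0295, clip(-3.3218) = -3.0, clip(-3.8417) = -3.0
Projection = [1.0295, -3.0, -3.0]
Squared diffs: [0.0, 0.1036, 0.7085]
Distance = sqrt(0.8121) = 0.9011


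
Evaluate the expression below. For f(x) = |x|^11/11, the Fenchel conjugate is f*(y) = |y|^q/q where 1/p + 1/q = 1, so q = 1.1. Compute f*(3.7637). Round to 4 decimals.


The conjugate exponent q satisfies 1/p + 1/q = 1.
p = 11, so q = 11/(11 - 1) = 1.1
|y|^q = 3.7637^1.1 = 4.2971
f*(3.7637) = 4.2971 / 1.1 = 3.9065


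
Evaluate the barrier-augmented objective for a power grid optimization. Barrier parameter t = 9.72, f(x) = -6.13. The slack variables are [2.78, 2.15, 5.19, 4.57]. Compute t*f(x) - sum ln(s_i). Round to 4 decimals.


Step 1: Compute log-barrier.
ln values: [1.0225, 0.7655, 1.6467, 1.5195]
phi = -(1.0225 + 0.7655 + 1.6467 + 1.5195) = -4.9542
Step 2: Compute augmented objective.
t*f(x) = 9.72*-6.13 = -59.5836
Total = -59.5836 - 4.9542 = -64.5378


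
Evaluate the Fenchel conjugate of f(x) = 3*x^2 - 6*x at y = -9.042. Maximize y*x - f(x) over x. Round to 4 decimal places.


f*(y) = sup_x {y*x - a*x^2 - b*x} = sup_x {(y-b)*x - a*x^2}
FOC: (y - b) - 2a*x = 0 => x* = (y - b)/(2a)
x* = (-9.042 + 6)/(2*3) = -0.507
f*(-9.042) = (y-b)^2/(4a) = (-9.042 + 6)^2/(4*3)
= 9.2538/12 = 0.7711


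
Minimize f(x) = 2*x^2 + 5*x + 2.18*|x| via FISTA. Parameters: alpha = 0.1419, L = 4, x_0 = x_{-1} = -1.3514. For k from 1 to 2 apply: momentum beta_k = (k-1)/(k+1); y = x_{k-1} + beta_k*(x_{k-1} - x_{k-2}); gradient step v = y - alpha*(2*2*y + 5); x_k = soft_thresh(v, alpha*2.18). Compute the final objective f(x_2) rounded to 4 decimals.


FISTA on f(x) = 2*x^2 + 5*x + 2.18*|x|
L = 4, alpha = 0.1419
Iteration 1: beta = 0.0, y = -1.3514 + 0.0*(-1.3514 + 1.3514) = -1.3514
  grad(y) = -0.4056, v = y - alpha*grad = -1.2938
  prox(v) = soft_thresh(-1.2938, 0.3093) = -0.9845
Iteration 2: beta = 0.3333, y = -0.9845 + 0.3333*(-0.9845 + 1.3514) = -0.8622
  grad(y) = 1.5512, v = y - alpha*grad = -1.0823
  prox(v) = soft_thresh(-1.0823, 0.3093) = -0.773
f(x_2) = 2*(-0.773)^2 + 5*(-0.773) + 2.18*|-0.773| = -0.9848


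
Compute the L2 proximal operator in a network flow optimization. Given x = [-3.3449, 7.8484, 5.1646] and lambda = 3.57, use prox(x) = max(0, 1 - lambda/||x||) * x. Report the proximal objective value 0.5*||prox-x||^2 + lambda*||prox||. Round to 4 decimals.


Step 1: Compute ||x||.
||x|| = 9.9729
Step 2: Compute scaling factor.
scale = max(0, 1 - 3.57/9.9729) = 0.642
Step 3: prox(x) = [-2.1475, 5.0389, 3.3158]
||prox(x)|| = 6.4029
Step 4: Proximal objective.
0.5*||prox-x||^2 = 6.3725
lambda*||prox|| = 22.8584
Total = 29.2308


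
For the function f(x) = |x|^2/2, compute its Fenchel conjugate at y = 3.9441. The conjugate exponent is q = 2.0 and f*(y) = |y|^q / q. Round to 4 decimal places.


The conjugate exponent q satisfies 1/p + 1/q = 1.
p = 2, so q = 2/(2 - 1) = 2.0
|y|^q = 3.9441^2.0 = 15.5559
f*(3.9441) = 15.5559 / 2.0 = 7.778


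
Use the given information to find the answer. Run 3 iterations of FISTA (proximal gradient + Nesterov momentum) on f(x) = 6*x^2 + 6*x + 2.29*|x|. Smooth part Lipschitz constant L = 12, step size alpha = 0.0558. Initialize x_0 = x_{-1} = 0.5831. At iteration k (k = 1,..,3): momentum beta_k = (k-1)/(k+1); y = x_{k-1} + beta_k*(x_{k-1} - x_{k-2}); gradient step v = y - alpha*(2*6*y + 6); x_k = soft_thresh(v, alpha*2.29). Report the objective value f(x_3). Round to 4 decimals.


FISTA on f(x) = 6*x^2 + 6*x + 2.29*|x|
L = 12, alpha = 0.0558
Iteration 1: beta = 0.0, y = 0.5831 + 0.0*(0.5831 - 0.5831) = 0.5831
  grad(y) = 12.9972, v = y - alpha*grad = -0.1421
  prox(v) = soft_thresh(-0.1421, 0.1278) = -0.0144
Iteration 2: beta = 0.3333, y = -0.0144 + 0.3333*(-0.0144 - 0.5831) = -0.2135
  grad(y) = 3.4378, v = y - alpha*grad = -0.4053
  prox(v) = soft_thresh(-0.4053, 0.1278) = -0.2776
Iteration 3: beta = 0.5, y = -0.2776 + 0.5*(-0.2776 + 0.0144) = -0.4092
  grad(y) = 1.09, v = y - alpha*grad = -0.47
  prox(v) = soft_thresh(-0.47, 0.1278) = -0.3422
f(x_3) = 6*(-0.3422)^2 + 6*(-0.3422) + 2.29*|-0.3422| = -0.567
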